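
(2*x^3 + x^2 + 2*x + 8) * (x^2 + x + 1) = 2*x^5 + 3*x^4 + 5*x^3 + 11*x^2 + 10*x + 8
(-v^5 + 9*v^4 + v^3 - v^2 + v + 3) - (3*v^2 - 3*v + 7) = -v^5 + 9*v^4 + v^3 - 4*v^2 + 4*v - 4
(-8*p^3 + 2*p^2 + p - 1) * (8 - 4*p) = 32*p^4 - 72*p^3 + 12*p^2 + 12*p - 8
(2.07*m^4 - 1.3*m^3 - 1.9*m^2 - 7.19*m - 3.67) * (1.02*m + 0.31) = 2.1114*m^5 - 0.6843*m^4 - 2.341*m^3 - 7.9228*m^2 - 5.9723*m - 1.1377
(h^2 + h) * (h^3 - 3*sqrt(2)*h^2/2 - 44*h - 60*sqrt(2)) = h^5 - 3*sqrt(2)*h^4/2 + h^4 - 44*h^3 - 3*sqrt(2)*h^3/2 - 60*sqrt(2)*h^2 - 44*h^2 - 60*sqrt(2)*h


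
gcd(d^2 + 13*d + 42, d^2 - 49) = d + 7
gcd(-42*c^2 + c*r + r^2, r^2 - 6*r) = 1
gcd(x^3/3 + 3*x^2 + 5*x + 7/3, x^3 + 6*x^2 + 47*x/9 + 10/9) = 1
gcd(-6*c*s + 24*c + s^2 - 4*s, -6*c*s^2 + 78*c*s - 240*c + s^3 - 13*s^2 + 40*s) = -6*c + s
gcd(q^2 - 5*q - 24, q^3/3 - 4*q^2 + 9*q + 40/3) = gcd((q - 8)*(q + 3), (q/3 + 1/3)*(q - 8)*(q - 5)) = q - 8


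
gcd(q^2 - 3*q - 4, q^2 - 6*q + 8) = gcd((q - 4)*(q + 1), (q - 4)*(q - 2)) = q - 4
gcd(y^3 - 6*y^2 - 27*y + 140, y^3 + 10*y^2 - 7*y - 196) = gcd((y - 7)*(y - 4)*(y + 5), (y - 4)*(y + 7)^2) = y - 4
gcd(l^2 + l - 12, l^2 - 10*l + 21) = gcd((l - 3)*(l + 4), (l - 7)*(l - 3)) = l - 3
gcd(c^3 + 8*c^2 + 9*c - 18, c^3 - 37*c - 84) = c + 3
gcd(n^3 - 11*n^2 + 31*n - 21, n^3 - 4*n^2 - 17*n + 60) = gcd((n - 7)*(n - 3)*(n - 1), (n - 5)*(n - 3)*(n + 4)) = n - 3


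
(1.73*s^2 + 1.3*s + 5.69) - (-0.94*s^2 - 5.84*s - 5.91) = 2.67*s^2 + 7.14*s + 11.6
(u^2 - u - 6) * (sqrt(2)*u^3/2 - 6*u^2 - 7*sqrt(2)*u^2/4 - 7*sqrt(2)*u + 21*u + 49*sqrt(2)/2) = sqrt(2)*u^5/2 - 6*u^4 - 9*sqrt(2)*u^4/4 - 33*sqrt(2)*u^3/4 + 27*u^3 + 15*u^2 + 42*sqrt(2)*u^2 - 126*u + 35*sqrt(2)*u/2 - 147*sqrt(2)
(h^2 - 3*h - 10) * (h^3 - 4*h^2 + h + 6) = h^5 - 7*h^4 + 3*h^3 + 43*h^2 - 28*h - 60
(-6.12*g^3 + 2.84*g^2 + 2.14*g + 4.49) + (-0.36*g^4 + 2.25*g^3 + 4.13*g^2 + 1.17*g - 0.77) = -0.36*g^4 - 3.87*g^3 + 6.97*g^2 + 3.31*g + 3.72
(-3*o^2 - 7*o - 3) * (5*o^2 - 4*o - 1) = -15*o^4 - 23*o^3 + 16*o^2 + 19*o + 3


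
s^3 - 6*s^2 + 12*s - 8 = (s - 2)^3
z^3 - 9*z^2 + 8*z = z*(z - 8)*(z - 1)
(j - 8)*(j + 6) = j^2 - 2*j - 48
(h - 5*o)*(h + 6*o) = h^2 + h*o - 30*o^2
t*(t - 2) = t^2 - 2*t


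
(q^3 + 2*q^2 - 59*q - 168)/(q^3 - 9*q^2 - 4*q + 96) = (q + 7)/(q - 4)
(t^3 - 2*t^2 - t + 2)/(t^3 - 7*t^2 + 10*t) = (t^2 - 1)/(t*(t - 5))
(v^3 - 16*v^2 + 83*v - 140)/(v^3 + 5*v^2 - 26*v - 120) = (v^2 - 11*v + 28)/(v^2 + 10*v + 24)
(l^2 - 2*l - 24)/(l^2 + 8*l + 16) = (l - 6)/(l + 4)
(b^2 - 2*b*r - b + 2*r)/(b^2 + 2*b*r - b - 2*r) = (b - 2*r)/(b + 2*r)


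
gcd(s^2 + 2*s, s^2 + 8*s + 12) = s + 2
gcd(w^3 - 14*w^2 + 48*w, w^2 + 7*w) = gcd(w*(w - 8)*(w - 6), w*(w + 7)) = w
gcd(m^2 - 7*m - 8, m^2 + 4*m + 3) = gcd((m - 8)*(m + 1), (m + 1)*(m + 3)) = m + 1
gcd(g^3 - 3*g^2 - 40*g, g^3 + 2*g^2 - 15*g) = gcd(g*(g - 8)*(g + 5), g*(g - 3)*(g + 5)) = g^2 + 5*g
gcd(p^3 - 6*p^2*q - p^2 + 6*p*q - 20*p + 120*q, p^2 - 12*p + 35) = p - 5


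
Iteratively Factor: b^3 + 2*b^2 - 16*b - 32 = (b + 2)*(b^2 - 16) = (b + 2)*(b + 4)*(b - 4)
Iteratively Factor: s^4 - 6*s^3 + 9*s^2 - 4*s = (s)*(s^3 - 6*s^2 + 9*s - 4) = s*(s - 1)*(s^2 - 5*s + 4) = s*(s - 1)^2*(s - 4)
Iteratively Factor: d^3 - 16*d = (d + 4)*(d^2 - 4*d) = d*(d + 4)*(d - 4)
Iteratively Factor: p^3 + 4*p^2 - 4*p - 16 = (p + 2)*(p^2 + 2*p - 8) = (p - 2)*(p + 2)*(p + 4)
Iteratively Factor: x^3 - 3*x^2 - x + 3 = (x - 1)*(x^2 - 2*x - 3) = (x - 3)*(x - 1)*(x + 1)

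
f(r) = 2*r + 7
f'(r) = 2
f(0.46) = 7.92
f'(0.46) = 2.00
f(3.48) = 13.96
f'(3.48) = 2.00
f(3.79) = 14.58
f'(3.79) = 2.00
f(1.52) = 10.04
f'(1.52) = 2.00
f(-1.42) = 4.16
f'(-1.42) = 2.00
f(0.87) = 8.74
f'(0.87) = 2.00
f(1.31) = 9.62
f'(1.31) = 2.00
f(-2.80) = 1.40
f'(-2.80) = 2.00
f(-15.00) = -23.00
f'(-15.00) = 2.00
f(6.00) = 19.00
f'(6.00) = 2.00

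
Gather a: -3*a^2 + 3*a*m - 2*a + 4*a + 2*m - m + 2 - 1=-3*a^2 + a*(3*m + 2) + m + 1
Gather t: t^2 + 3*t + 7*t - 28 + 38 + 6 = t^2 + 10*t + 16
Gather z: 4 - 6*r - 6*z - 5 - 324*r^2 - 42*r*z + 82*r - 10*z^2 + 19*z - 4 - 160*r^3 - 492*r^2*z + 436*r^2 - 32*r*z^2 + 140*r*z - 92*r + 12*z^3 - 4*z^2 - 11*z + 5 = -160*r^3 + 112*r^2 - 16*r + 12*z^3 + z^2*(-32*r - 14) + z*(-492*r^2 + 98*r + 2)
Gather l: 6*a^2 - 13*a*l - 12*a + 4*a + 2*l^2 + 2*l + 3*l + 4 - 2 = 6*a^2 - 8*a + 2*l^2 + l*(5 - 13*a) + 2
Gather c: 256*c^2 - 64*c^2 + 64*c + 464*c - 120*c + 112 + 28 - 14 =192*c^2 + 408*c + 126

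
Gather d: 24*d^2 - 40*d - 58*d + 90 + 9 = 24*d^2 - 98*d + 99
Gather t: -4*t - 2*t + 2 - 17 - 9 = -6*t - 24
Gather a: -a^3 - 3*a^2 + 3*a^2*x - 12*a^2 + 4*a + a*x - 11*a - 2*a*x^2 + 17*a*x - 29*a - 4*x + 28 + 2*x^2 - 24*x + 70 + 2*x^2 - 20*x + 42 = -a^3 + a^2*(3*x - 15) + a*(-2*x^2 + 18*x - 36) + 4*x^2 - 48*x + 140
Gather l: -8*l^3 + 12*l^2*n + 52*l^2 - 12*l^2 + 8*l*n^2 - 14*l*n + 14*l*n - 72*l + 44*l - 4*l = -8*l^3 + l^2*(12*n + 40) + l*(8*n^2 - 32)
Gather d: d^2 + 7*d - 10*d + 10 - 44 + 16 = d^2 - 3*d - 18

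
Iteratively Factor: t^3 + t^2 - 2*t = (t)*(t^2 + t - 2) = t*(t - 1)*(t + 2)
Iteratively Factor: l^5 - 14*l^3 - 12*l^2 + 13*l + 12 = (l + 1)*(l^4 - l^3 - 13*l^2 + l + 12) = (l - 4)*(l + 1)*(l^3 + 3*l^2 - l - 3) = (l - 4)*(l + 1)*(l + 3)*(l^2 - 1) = (l - 4)*(l - 1)*(l + 1)*(l + 3)*(l + 1)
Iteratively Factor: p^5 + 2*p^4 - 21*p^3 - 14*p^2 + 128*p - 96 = (p - 3)*(p^4 + 5*p^3 - 6*p^2 - 32*p + 32) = (p - 3)*(p + 4)*(p^3 + p^2 - 10*p + 8) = (p - 3)*(p + 4)^2*(p^2 - 3*p + 2) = (p - 3)*(p - 1)*(p + 4)^2*(p - 2)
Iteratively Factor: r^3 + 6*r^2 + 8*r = (r)*(r^2 + 6*r + 8) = r*(r + 2)*(r + 4)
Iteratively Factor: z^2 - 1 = (z + 1)*(z - 1)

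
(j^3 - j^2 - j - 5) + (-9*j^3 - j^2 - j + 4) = -8*j^3 - 2*j^2 - 2*j - 1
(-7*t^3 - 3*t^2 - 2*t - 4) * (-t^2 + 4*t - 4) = 7*t^5 - 25*t^4 + 18*t^3 + 8*t^2 - 8*t + 16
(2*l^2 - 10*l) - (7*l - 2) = 2*l^2 - 17*l + 2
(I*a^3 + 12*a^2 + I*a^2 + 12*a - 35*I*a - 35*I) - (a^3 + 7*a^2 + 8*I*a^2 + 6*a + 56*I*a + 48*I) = -a^3 + I*a^3 + 5*a^2 - 7*I*a^2 + 6*a - 91*I*a - 83*I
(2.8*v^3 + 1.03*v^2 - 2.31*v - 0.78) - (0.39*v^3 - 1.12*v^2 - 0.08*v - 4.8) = 2.41*v^3 + 2.15*v^2 - 2.23*v + 4.02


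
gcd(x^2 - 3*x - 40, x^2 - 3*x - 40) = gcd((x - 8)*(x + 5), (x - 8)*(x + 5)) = x^2 - 3*x - 40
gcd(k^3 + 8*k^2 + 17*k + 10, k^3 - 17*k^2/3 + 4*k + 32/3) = k + 1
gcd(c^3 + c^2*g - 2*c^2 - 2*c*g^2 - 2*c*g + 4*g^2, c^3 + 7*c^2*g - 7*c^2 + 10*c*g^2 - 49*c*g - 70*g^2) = c + 2*g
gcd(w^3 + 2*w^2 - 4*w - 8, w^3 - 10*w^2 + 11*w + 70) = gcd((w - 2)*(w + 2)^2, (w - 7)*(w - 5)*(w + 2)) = w + 2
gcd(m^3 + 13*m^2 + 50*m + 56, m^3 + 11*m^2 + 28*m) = m^2 + 11*m + 28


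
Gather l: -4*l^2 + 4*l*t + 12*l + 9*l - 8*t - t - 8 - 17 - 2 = -4*l^2 + l*(4*t + 21) - 9*t - 27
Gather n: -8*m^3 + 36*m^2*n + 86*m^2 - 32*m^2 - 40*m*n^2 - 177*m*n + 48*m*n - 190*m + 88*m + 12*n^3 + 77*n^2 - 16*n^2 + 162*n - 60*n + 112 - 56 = -8*m^3 + 54*m^2 - 102*m + 12*n^3 + n^2*(61 - 40*m) + n*(36*m^2 - 129*m + 102) + 56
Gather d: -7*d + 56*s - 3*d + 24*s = -10*d + 80*s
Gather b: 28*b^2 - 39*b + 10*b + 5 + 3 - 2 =28*b^2 - 29*b + 6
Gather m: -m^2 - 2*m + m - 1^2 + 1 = -m^2 - m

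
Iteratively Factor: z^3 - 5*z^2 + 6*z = (z - 2)*(z^2 - 3*z) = z*(z - 2)*(z - 3)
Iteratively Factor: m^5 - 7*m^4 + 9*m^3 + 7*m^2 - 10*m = (m - 5)*(m^4 - 2*m^3 - m^2 + 2*m) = (m - 5)*(m + 1)*(m^3 - 3*m^2 + 2*m) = (m - 5)*(m - 1)*(m + 1)*(m^2 - 2*m) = (m - 5)*(m - 2)*(m - 1)*(m + 1)*(m)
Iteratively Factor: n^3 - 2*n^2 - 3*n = (n + 1)*(n^2 - 3*n) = n*(n + 1)*(n - 3)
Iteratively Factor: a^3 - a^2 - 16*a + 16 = (a + 4)*(a^2 - 5*a + 4) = (a - 1)*(a + 4)*(a - 4)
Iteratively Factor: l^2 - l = (l)*(l - 1)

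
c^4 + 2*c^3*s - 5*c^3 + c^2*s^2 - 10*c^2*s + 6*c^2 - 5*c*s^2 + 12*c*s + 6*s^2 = (c - 3)*(c - 2)*(c + s)^2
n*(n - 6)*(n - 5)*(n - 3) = n^4 - 14*n^3 + 63*n^2 - 90*n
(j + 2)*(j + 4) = j^2 + 6*j + 8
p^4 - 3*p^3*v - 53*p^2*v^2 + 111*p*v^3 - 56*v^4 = (p - 8*v)*(p - v)^2*(p + 7*v)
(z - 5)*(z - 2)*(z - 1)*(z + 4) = z^4 - 4*z^3 - 15*z^2 + 58*z - 40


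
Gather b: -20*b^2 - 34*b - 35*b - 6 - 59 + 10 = -20*b^2 - 69*b - 55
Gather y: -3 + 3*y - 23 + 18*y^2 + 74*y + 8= 18*y^2 + 77*y - 18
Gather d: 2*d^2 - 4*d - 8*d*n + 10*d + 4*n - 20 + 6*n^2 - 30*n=2*d^2 + d*(6 - 8*n) + 6*n^2 - 26*n - 20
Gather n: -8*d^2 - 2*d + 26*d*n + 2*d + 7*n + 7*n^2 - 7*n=-8*d^2 + 26*d*n + 7*n^2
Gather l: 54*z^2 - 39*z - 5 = 54*z^2 - 39*z - 5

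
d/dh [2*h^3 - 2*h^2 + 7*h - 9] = 6*h^2 - 4*h + 7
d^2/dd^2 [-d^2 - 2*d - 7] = -2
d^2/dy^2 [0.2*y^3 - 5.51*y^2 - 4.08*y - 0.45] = 1.2*y - 11.02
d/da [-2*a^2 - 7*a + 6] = -4*a - 7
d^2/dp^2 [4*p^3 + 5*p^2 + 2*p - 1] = 24*p + 10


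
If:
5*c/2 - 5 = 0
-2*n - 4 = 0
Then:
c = 2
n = -2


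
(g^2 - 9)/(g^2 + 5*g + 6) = (g - 3)/(g + 2)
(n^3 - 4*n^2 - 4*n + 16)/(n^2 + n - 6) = (n^2 - 2*n - 8)/(n + 3)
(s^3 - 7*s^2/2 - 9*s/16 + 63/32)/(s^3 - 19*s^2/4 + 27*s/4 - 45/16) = (8*s^2 - 22*s - 21)/(2*(4*s^2 - 16*s + 15))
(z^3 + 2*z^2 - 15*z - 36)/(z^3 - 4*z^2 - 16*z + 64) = (z^2 + 6*z + 9)/(z^2 - 16)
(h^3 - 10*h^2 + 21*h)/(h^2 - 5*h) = (h^2 - 10*h + 21)/(h - 5)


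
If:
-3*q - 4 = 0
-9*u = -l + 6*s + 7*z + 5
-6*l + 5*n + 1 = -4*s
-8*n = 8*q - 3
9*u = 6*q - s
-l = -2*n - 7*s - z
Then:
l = 1873/1440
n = 41/24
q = -4/3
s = -139/320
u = -269/320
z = 2663/2880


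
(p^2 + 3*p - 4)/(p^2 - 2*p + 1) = (p + 4)/(p - 1)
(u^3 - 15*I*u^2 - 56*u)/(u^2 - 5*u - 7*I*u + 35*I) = u*(u - 8*I)/(u - 5)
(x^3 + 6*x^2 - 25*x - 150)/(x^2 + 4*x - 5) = (x^2 + x - 30)/(x - 1)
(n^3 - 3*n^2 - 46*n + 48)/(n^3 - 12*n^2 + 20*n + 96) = (n^2 + 5*n - 6)/(n^2 - 4*n - 12)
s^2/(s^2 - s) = s/(s - 1)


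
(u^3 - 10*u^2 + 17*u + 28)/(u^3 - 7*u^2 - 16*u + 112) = (u + 1)/(u + 4)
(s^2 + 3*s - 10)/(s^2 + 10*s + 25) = (s - 2)/(s + 5)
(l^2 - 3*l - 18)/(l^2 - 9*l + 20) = (l^2 - 3*l - 18)/(l^2 - 9*l + 20)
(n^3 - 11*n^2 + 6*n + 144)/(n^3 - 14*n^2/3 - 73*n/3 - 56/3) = 3*(n^2 - 3*n - 18)/(3*n^2 + 10*n + 7)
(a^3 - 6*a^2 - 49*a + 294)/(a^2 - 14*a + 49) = (a^2 + a - 42)/(a - 7)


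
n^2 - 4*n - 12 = (n - 6)*(n + 2)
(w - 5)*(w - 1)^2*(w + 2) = w^4 - 5*w^3 - 3*w^2 + 17*w - 10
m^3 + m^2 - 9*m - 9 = (m - 3)*(m + 1)*(m + 3)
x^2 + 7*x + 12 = (x + 3)*(x + 4)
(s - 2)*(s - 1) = s^2 - 3*s + 2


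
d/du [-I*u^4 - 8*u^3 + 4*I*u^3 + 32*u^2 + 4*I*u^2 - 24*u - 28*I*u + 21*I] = -4*I*u^3 - 12*u^2*(2 - I) + 8*u*(8 + I) - 24 - 28*I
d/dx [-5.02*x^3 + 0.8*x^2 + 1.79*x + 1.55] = -15.06*x^2 + 1.6*x + 1.79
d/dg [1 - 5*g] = -5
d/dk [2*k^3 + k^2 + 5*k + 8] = 6*k^2 + 2*k + 5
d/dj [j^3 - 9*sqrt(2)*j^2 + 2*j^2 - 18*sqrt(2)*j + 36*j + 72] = 3*j^2 - 18*sqrt(2)*j + 4*j - 18*sqrt(2) + 36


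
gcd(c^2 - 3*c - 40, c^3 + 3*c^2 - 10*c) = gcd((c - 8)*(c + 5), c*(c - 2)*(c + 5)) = c + 5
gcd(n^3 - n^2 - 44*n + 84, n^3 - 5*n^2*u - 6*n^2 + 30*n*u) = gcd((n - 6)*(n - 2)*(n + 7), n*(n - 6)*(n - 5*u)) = n - 6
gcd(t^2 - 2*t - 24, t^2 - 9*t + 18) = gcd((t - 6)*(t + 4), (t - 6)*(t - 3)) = t - 6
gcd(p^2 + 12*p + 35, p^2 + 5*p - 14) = p + 7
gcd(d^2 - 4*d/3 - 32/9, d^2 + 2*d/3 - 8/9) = d + 4/3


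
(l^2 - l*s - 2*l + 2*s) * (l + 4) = l^3 - l^2*s + 2*l^2 - 2*l*s - 8*l + 8*s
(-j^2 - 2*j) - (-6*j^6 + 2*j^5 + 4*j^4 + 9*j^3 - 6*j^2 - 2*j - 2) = 6*j^6 - 2*j^5 - 4*j^4 - 9*j^3 + 5*j^2 + 2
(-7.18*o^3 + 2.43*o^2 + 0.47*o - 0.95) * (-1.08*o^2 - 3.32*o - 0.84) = 7.7544*o^5 + 21.2132*o^4 - 2.544*o^3 - 2.5756*o^2 + 2.7592*o + 0.798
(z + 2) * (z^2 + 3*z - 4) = z^3 + 5*z^2 + 2*z - 8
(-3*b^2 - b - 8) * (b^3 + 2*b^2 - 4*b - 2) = -3*b^5 - 7*b^4 + 2*b^3 - 6*b^2 + 34*b + 16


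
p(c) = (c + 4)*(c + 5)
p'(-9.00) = -9.00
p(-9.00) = 20.00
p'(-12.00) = -15.00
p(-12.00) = 56.00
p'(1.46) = 11.92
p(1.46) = 35.27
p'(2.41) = 13.82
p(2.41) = 47.50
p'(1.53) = 12.06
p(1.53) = 36.11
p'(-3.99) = 1.02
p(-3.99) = 0.01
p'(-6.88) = -4.76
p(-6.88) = 5.41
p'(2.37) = 13.74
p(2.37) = 46.95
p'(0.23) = 9.46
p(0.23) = 22.12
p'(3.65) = 16.30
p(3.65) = 66.17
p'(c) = 2*c + 9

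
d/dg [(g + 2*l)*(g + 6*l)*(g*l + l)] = l*(3*g^2 + 16*g*l + 2*g + 12*l^2 + 8*l)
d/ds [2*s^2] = 4*s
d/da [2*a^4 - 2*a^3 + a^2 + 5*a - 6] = 8*a^3 - 6*a^2 + 2*a + 5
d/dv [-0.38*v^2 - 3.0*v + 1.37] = -0.76*v - 3.0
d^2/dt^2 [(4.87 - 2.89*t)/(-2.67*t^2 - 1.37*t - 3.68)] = ((18.0872 - 46.2978*t)*(2.67*t^2 + 1.37*t + 3.68) + (2.89*t - 4.87)*(5.34*t + 1.37)*(10.68*t + 2.74))/(2.67*t^2 + 1.37*t + 3.68)^3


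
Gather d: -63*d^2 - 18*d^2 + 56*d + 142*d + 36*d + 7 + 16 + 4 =-81*d^2 + 234*d + 27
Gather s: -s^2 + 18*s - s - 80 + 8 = -s^2 + 17*s - 72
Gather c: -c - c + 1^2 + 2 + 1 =4 - 2*c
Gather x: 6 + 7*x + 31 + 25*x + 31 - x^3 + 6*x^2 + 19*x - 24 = -x^3 + 6*x^2 + 51*x + 44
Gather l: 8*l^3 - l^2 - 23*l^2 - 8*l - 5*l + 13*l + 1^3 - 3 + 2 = 8*l^3 - 24*l^2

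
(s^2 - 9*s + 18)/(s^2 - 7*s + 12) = (s - 6)/(s - 4)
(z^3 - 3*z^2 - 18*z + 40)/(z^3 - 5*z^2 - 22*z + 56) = (z - 5)/(z - 7)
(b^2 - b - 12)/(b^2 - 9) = (b - 4)/(b - 3)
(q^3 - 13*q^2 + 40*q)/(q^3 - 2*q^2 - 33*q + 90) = q*(q - 8)/(q^2 + 3*q - 18)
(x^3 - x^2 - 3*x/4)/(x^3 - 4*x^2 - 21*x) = (-x^2 + x + 3/4)/(-x^2 + 4*x + 21)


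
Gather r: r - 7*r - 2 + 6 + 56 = 60 - 6*r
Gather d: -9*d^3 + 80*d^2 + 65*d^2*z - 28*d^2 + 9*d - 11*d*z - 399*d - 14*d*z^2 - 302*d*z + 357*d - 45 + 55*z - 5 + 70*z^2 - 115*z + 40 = -9*d^3 + d^2*(65*z + 52) + d*(-14*z^2 - 313*z - 33) + 70*z^2 - 60*z - 10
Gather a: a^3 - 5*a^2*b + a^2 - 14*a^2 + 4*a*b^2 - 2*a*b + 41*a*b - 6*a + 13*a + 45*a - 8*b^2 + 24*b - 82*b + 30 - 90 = a^3 + a^2*(-5*b - 13) + a*(4*b^2 + 39*b + 52) - 8*b^2 - 58*b - 60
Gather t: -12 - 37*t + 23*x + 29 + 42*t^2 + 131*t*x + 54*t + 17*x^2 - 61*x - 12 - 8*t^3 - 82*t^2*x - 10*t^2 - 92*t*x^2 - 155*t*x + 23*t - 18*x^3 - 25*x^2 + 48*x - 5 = -8*t^3 + t^2*(32 - 82*x) + t*(-92*x^2 - 24*x + 40) - 18*x^3 - 8*x^2 + 10*x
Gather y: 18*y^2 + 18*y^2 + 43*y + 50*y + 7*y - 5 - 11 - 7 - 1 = 36*y^2 + 100*y - 24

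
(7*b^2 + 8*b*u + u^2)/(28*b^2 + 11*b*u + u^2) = (b + u)/(4*b + u)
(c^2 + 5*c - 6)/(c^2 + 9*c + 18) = (c - 1)/(c + 3)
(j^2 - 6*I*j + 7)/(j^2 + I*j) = (j - 7*I)/j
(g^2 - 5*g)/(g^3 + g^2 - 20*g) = (g - 5)/(g^2 + g - 20)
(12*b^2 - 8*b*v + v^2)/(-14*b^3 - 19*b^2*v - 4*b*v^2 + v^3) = (-12*b^2 + 8*b*v - v^2)/(14*b^3 + 19*b^2*v + 4*b*v^2 - v^3)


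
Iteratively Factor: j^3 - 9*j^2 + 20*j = (j - 4)*(j^2 - 5*j) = (j - 5)*(j - 4)*(j)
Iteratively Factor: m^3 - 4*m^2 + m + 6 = (m - 2)*(m^2 - 2*m - 3) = (m - 3)*(m - 2)*(m + 1)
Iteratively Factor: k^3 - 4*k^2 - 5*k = (k)*(k^2 - 4*k - 5) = k*(k + 1)*(k - 5)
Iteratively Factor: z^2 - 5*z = (z)*(z - 5)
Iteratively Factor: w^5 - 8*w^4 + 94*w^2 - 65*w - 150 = (w + 1)*(w^4 - 9*w^3 + 9*w^2 + 85*w - 150) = (w - 2)*(w + 1)*(w^3 - 7*w^2 - 5*w + 75) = (w - 5)*(w - 2)*(w + 1)*(w^2 - 2*w - 15) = (w - 5)^2*(w - 2)*(w + 1)*(w + 3)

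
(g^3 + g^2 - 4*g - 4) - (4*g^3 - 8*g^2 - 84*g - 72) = -3*g^3 + 9*g^2 + 80*g + 68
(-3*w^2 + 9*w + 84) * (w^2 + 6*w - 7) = -3*w^4 - 9*w^3 + 159*w^2 + 441*w - 588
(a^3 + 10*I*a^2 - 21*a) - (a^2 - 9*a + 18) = a^3 - a^2 + 10*I*a^2 - 12*a - 18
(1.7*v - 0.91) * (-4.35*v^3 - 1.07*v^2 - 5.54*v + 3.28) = -7.395*v^4 + 2.1395*v^3 - 8.4443*v^2 + 10.6174*v - 2.9848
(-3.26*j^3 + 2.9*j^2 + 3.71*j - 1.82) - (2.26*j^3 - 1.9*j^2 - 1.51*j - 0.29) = -5.52*j^3 + 4.8*j^2 + 5.22*j - 1.53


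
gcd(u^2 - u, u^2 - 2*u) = u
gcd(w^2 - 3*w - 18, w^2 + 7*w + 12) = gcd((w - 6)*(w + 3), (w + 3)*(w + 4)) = w + 3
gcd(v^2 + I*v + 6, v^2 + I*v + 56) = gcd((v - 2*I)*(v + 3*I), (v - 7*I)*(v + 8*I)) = 1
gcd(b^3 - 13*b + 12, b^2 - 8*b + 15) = b - 3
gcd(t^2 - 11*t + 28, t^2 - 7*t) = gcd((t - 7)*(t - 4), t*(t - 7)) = t - 7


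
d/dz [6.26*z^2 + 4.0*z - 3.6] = 12.52*z + 4.0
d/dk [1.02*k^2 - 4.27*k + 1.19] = 2.04*k - 4.27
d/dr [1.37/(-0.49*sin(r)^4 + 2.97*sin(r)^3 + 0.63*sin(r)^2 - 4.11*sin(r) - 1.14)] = (2.6852*sin(r)^3 - 12.2067*sin(r)^2 - 1.7262*sin(r) + 5.6307)*cos(r)/(0.49*sin(r)^4 - 2.97*sin(r)^3 - 0.63*sin(r)^2 + 4.11*sin(r) + 1.14)^2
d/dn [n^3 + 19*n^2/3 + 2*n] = 3*n^2 + 38*n/3 + 2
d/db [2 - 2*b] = -2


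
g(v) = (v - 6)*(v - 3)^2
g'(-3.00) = 144.00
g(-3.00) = -324.00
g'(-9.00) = 504.00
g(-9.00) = -2160.00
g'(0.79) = 27.91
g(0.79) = -25.45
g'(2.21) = 6.61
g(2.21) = -2.37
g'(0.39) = 36.10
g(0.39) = -38.22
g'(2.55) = 3.31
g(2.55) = -0.70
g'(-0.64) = 61.59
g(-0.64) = -87.98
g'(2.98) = 0.12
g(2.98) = -0.00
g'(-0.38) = 54.55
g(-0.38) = -72.89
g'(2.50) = 3.75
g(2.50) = -0.88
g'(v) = (v - 6)*(2*v - 6) + (v - 3)^2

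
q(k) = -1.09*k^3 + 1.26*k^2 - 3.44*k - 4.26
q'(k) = -3.27*k^2 + 2.52*k - 3.44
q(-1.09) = 2.40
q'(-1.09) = -10.07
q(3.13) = -36.11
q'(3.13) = -27.59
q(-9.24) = 994.99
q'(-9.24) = -305.91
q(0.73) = -6.52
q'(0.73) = -3.34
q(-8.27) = 726.88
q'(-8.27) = -247.93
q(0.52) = -5.86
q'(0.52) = -3.01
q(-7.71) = 596.72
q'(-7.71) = -217.25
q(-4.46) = 132.85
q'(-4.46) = -79.72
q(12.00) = -1747.62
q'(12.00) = -444.08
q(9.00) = -727.77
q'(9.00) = -245.63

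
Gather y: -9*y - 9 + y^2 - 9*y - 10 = y^2 - 18*y - 19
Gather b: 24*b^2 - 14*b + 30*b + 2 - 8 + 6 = 24*b^2 + 16*b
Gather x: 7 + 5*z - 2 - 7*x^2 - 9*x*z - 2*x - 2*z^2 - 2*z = -7*x^2 + x*(-9*z - 2) - 2*z^2 + 3*z + 5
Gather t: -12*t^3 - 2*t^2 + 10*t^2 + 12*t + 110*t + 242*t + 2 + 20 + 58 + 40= -12*t^3 + 8*t^2 + 364*t + 120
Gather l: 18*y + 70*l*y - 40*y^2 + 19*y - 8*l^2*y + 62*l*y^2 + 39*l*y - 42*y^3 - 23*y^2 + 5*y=-8*l^2*y + l*(62*y^2 + 109*y) - 42*y^3 - 63*y^2 + 42*y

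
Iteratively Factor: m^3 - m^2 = (m)*(m^2 - m) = m*(m - 1)*(m)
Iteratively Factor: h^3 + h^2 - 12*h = (h)*(h^2 + h - 12) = h*(h + 4)*(h - 3)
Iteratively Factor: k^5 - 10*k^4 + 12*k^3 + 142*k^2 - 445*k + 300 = (k + 4)*(k^4 - 14*k^3 + 68*k^2 - 130*k + 75) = (k - 5)*(k + 4)*(k^3 - 9*k^2 + 23*k - 15) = (k - 5)*(k - 3)*(k + 4)*(k^2 - 6*k + 5) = (k - 5)*(k - 3)*(k - 1)*(k + 4)*(k - 5)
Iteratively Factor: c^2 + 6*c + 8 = (c + 4)*(c + 2)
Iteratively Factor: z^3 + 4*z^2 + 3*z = (z + 1)*(z^2 + 3*z) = z*(z + 1)*(z + 3)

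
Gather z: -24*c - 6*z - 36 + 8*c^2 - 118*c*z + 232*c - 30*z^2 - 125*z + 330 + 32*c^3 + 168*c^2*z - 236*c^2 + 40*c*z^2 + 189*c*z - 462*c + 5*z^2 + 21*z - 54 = 32*c^3 - 228*c^2 - 254*c + z^2*(40*c - 25) + z*(168*c^2 + 71*c - 110) + 240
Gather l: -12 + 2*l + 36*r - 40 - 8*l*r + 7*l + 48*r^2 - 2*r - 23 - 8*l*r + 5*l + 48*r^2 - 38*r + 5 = l*(14 - 16*r) + 96*r^2 - 4*r - 70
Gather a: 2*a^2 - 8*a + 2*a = 2*a^2 - 6*a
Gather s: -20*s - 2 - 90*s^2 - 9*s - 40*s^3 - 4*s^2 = -40*s^3 - 94*s^2 - 29*s - 2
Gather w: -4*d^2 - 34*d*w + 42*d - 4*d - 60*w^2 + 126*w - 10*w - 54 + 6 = -4*d^2 + 38*d - 60*w^2 + w*(116 - 34*d) - 48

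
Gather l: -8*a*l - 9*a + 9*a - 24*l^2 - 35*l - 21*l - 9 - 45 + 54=-24*l^2 + l*(-8*a - 56)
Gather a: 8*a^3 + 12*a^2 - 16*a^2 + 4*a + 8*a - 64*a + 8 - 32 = 8*a^3 - 4*a^2 - 52*a - 24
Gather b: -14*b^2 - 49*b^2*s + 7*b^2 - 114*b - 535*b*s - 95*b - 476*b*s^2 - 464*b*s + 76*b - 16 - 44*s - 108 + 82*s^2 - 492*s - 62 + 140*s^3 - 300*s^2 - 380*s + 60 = b^2*(-49*s - 7) + b*(-476*s^2 - 999*s - 133) + 140*s^3 - 218*s^2 - 916*s - 126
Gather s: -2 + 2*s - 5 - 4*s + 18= 11 - 2*s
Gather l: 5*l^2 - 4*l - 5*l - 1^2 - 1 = 5*l^2 - 9*l - 2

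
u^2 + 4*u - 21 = (u - 3)*(u + 7)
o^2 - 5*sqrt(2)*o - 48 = (o - 8*sqrt(2))*(o + 3*sqrt(2))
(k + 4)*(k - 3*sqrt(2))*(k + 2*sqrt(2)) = k^3 - sqrt(2)*k^2 + 4*k^2 - 12*k - 4*sqrt(2)*k - 48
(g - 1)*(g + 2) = g^2 + g - 2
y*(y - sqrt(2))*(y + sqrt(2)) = y^3 - 2*y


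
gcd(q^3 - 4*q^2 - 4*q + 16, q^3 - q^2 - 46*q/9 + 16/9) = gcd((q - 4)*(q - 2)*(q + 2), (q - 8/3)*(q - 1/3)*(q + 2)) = q + 2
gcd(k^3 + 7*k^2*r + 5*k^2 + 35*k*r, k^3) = k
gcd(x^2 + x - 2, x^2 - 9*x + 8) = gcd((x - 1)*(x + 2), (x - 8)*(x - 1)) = x - 1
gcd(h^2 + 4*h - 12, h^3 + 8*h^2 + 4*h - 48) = h^2 + 4*h - 12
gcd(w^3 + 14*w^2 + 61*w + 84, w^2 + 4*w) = w + 4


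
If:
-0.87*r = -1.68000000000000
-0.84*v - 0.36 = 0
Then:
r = 1.93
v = -0.43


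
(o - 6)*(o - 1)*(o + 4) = o^3 - 3*o^2 - 22*o + 24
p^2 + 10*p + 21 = (p + 3)*(p + 7)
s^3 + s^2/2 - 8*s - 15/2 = (s - 3)*(s + 1)*(s + 5/2)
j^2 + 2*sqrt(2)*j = j*(j + 2*sqrt(2))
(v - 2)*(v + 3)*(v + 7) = v^3 + 8*v^2 + v - 42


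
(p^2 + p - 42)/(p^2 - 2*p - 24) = (p + 7)/(p + 4)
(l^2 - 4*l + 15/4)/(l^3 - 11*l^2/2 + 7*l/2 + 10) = (l - 3/2)/(l^2 - 3*l - 4)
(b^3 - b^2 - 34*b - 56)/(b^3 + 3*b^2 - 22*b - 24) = (b^3 - b^2 - 34*b - 56)/(b^3 + 3*b^2 - 22*b - 24)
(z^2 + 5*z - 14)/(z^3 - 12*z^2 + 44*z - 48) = (z + 7)/(z^2 - 10*z + 24)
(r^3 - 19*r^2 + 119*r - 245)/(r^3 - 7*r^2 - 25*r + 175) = (r - 7)/(r + 5)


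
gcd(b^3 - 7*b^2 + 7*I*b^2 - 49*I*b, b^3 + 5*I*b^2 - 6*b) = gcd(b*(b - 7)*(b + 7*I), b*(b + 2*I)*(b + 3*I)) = b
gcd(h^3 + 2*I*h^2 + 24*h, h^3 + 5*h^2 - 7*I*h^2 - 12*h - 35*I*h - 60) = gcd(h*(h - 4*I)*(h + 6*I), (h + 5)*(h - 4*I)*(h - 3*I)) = h - 4*I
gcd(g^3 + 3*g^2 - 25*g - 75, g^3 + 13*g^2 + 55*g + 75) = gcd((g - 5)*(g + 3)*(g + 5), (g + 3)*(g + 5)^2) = g^2 + 8*g + 15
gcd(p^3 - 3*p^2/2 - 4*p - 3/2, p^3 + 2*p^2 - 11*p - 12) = p^2 - 2*p - 3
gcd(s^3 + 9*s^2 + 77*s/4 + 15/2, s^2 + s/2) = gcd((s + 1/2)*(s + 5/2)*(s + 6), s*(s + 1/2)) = s + 1/2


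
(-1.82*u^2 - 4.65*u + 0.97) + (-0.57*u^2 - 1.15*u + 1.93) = -2.39*u^2 - 5.8*u + 2.9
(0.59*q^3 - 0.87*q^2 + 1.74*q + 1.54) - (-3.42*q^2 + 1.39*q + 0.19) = 0.59*q^3 + 2.55*q^2 + 0.35*q + 1.35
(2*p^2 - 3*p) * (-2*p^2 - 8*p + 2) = -4*p^4 - 10*p^3 + 28*p^2 - 6*p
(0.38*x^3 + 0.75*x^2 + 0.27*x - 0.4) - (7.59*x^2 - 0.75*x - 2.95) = 0.38*x^3 - 6.84*x^2 + 1.02*x + 2.55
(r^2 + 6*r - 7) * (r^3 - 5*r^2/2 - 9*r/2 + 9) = r^5 + 7*r^4/2 - 53*r^3/2 - r^2/2 + 171*r/2 - 63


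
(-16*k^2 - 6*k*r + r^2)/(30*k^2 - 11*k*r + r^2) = (-16*k^2 - 6*k*r + r^2)/(30*k^2 - 11*k*r + r^2)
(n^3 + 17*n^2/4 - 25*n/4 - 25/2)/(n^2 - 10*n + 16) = (4*n^2 + 25*n + 25)/(4*(n - 8))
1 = 1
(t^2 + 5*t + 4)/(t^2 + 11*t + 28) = (t + 1)/(t + 7)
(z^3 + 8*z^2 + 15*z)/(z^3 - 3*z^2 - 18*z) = (z + 5)/(z - 6)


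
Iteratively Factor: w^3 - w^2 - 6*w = (w - 3)*(w^2 + 2*w) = (w - 3)*(w + 2)*(w)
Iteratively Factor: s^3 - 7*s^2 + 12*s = (s)*(s^2 - 7*s + 12) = s*(s - 3)*(s - 4)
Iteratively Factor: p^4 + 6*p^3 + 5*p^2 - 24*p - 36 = (p - 2)*(p^3 + 8*p^2 + 21*p + 18) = (p - 2)*(p + 3)*(p^2 + 5*p + 6) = (p - 2)*(p + 2)*(p + 3)*(p + 3)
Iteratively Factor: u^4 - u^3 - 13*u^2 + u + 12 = (u + 1)*(u^3 - 2*u^2 - 11*u + 12) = (u + 1)*(u + 3)*(u^2 - 5*u + 4) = (u - 4)*(u + 1)*(u + 3)*(u - 1)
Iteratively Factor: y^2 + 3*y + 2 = (y + 2)*(y + 1)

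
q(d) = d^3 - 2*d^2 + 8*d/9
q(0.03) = 0.02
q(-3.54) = -72.57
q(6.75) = 222.42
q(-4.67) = -149.62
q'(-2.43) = 28.32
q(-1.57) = -10.20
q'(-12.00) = 480.89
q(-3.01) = -48.07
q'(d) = 3*d^2 - 4*d + 8/9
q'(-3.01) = 40.11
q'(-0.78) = 5.83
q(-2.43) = -28.32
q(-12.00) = -2026.67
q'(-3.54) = 52.64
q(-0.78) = -2.38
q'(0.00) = 0.89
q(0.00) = 0.00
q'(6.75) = 110.58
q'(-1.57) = 14.56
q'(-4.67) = 85.00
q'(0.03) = 0.77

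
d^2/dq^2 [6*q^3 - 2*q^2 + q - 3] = 36*q - 4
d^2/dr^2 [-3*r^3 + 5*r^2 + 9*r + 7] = 10 - 18*r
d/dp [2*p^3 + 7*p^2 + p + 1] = 6*p^2 + 14*p + 1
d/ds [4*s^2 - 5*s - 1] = 8*s - 5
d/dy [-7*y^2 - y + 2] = -14*y - 1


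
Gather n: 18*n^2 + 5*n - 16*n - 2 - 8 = 18*n^2 - 11*n - 10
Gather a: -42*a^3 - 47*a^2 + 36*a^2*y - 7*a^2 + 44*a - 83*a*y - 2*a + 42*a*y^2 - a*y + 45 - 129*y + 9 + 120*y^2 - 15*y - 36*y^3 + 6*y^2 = -42*a^3 + a^2*(36*y - 54) + a*(42*y^2 - 84*y + 42) - 36*y^3 + 126*y^2 - 144*y + 54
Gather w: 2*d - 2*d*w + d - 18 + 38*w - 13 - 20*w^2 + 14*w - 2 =3*d - 20*w^2 + w*(52 - 2*d) - 33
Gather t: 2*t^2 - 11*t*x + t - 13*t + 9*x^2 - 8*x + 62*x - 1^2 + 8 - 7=2*t^2 + t*(-11*x - 12) + 9*x^2 + 54*x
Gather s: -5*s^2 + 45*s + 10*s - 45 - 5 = -5*s^2 + 55*s - 50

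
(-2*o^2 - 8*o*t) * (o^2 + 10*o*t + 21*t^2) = -2*o^4 - 28*o^3*t - 122*o^2*t^2 - 168*o*t^3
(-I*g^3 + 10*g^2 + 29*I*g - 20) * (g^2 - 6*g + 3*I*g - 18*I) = -I*g^5 + 13*g^4 + 6*I*g^4 - 78*g^3 + 59*I*g^3 - 107*g^2 - 354*I*g^2 + 642*g - 60*I*g + 360*I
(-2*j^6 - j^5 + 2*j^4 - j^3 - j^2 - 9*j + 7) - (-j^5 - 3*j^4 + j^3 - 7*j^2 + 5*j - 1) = -2*j^6 + 5*j^4 - 2*j^3 + 6*j^2 - 14*j + 8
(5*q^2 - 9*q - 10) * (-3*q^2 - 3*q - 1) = -15*q^4 + 12*q^3 + 52*q^2 + 39*q + 10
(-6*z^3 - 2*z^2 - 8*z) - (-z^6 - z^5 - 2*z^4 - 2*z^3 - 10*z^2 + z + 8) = z^6 + z^5 + 2*z^4 - 4*z^3 + 8*z^2 - 9*z - 8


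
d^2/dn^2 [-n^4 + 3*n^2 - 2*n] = 6 - 12*n^2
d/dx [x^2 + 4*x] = 2*x + 4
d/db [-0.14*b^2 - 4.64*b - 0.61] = -0.28*b - 4.64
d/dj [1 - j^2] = -2*j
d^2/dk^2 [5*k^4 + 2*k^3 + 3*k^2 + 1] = 60*k^2 + 12*k + 6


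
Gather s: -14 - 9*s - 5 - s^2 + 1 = -s^2 - 9*s - 18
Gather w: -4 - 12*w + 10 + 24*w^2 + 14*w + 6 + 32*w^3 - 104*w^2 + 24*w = 32*w^3 - 80*w^2 + 26*w + 12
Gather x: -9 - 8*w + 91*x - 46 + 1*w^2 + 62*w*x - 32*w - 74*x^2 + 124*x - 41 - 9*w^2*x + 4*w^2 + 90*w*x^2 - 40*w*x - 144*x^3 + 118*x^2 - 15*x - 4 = 5*w^2 - 40*w - 144*x^3 + x^2*(90*w + 44) + x*(-9*w^2 + 22*w + 200) - 100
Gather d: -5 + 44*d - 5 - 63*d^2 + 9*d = -63*d^2 + 53*d - 10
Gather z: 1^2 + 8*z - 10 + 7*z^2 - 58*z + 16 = 7*z^2 - 50*z + 7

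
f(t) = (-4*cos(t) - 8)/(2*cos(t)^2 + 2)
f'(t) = 4*(-4*cos(t) - 8)*sin(t)*cos(t)/(2*cos(t)^2 + 2)^2 + 4*sin(t)/(2*cos(t)^2 + 2) = 2*(sin(t)^2 - 4*cos(t))*sin(t)/(cos(t)^2 + 1)^2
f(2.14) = -2.26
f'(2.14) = 2.90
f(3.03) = -1.01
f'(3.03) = 0.22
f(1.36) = -4.23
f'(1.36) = 0.21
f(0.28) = -3.08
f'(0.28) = -0.56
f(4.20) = -2.43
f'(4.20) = -3.08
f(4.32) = -2.82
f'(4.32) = -3.35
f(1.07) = -4.03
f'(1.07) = -1.33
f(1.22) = -4.19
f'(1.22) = -0.74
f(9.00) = -1.19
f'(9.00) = 0.94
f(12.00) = -3.32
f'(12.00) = 1.13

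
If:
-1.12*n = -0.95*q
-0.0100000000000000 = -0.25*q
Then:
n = 0.03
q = 0.04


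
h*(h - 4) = h^2 - 4*h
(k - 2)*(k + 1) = k^2 - k - 2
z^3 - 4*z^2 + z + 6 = (z - 3)*(z - 2)*(z + 1)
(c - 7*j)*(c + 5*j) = c^2 - 2*c*j - 35*j^2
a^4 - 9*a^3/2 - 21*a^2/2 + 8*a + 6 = (a - 6)*(a - 1)*(a + 1/2)*(a + 2)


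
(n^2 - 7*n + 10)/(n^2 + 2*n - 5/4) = 4*(n^2 - 7*n + 10)/(4*n^2 + 8*n - 5)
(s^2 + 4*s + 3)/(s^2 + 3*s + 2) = (s + 3)/(s + 2)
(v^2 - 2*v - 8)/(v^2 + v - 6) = (v^2 - 2*v - 8)/(v^2 + v - 6)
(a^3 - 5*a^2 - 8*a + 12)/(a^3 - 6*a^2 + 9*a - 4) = (a^2 - 4*a - 12)/(a^2 - 5*a + 4)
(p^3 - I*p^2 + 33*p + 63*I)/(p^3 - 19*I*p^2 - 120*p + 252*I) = (p^2 + 6*I*p - 9)/(p^2 - 12*I*p - 36)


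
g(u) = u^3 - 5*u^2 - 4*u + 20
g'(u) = 3*u^2 - 10*u - 4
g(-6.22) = -389.20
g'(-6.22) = 174.27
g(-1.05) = 17.53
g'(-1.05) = 9.81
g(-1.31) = 14.41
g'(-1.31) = 14.25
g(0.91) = 12.97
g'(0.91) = -10.62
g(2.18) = -2.12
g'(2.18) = -11.54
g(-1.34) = 13.98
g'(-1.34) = 14.79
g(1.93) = 0.84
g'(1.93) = -12.13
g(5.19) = 4.36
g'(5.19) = 24.91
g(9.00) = 308.00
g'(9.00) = 149.00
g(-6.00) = -352.00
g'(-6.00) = 164.00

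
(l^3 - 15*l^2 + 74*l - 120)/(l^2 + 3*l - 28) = (l^2 - 11*l + 30)/(l + 7)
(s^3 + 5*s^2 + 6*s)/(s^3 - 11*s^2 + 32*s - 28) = s*(s^2 + 5*s + 6)/(s^3 - 11*s^2 + 32*s - 28)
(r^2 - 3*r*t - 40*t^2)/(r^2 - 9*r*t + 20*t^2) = (r^2 - 3*r*t - 40*t^2)/(r^2 - 9*r*t + 20*t^2)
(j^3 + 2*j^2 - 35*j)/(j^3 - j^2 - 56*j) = (j - 5)/(j - 8)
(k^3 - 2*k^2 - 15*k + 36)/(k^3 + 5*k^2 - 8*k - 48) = (k - 3)/(k + 4)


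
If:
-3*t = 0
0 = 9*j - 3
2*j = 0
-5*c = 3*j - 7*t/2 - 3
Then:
No Solution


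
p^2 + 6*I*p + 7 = (p - I)*(p + 7*I)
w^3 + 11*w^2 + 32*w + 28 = (w + 2)^2*(w + 7)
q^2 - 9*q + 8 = (q - 8)*(q - 1)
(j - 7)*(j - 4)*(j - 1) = j^3 - 12*j^2 + 39*j - 28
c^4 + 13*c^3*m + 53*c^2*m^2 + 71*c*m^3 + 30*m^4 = (c + m)^2*(c + 5*m)*(c + 6*m)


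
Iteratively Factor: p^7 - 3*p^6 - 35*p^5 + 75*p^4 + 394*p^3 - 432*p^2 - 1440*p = (p + 3)*(p^6 - 6*p^5 - 17*p^4 + 126*p^3 + 16*p^2 - 480*p) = (p - 3)*(p + 3)*(p^5 - 3*p^4 - 26*p^3 + 48*p^2 + 160*p) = (p - 3)*(p + 3)*(p + 4)*(p^4 - 7*p^3 + 2*p^2 + 40*p) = (p - 4)*(p - 3)*(p + 3)*(p + 4)*(p^3 - 3*p^2 - 10*p) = p*(p - 4)*(p - 3)*(p + 3)*(p + 4)*(p^2 - 3*p - 10) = p*(p - 4)*(p - 3)*(p + 2)*(p + 3)*(p + 4)*(p - 5)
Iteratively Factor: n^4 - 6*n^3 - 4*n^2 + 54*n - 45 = (n + 3)*(n^3 - 9*n^2 + 23*n - 15) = (n - 3)*(n + 3)*(n^2 - 6*n + 5) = (n - 3)*(n - 1)*(n + 3)*(n - 5)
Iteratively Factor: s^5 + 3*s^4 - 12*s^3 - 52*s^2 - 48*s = (s + 2)*(s^4 + s^3 - 14*s^2 - 24*s) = s*(s + 2)*(s^3 + s^2 - 14*s - 24) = s*(s + 2)*(s + 3)*(s^2 - 2*s - 8) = s*(s + 2)^2*(s + 3)*(s - 4)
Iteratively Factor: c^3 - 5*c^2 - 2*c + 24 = (c - 3)*(c^2 - 2*c - 8) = (c - 3)*(c + 2)*(c - 4)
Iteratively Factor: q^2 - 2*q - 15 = (q + 3)*(q - 5)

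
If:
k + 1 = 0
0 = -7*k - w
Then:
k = -1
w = 7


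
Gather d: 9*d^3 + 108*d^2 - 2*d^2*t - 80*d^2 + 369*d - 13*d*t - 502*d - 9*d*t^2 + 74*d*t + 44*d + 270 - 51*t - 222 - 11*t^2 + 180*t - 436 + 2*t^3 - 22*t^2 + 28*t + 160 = 9*d^3 + d^2*(28 - 2*t) + d*(-9*t^2 + 61*t - 89) + 2*t^3 - 33*t^2 + 157*t - 228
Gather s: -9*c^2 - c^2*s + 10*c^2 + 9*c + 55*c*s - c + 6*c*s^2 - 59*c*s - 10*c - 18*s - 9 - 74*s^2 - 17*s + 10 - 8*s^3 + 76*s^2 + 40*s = c^2 - 2*c - 8*s^3 + s^2*(6*c + 2) + s*(-c^2 - 4*c + 5) + 1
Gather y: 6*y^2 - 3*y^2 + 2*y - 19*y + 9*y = 3*y^2 - 8*y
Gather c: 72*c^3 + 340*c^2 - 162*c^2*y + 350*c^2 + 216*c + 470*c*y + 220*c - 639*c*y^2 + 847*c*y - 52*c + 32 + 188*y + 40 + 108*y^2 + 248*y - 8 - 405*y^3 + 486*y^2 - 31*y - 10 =72*c^3 + c^2*(690 - 162*y) + c*(-639*y^2 + 1317*y + 384) - 405*y^3 + 594*y^2 + 405*y + 54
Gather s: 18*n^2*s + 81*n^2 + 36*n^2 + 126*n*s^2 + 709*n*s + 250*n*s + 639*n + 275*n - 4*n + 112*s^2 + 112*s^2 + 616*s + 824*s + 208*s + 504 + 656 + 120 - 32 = 117*n^2 + 910*n + s^2*(126*n + 224) + s*(18*n^2 + 959*n + 1648) + 1248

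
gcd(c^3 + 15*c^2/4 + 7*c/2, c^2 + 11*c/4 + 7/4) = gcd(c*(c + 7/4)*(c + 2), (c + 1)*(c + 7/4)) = c + 7/4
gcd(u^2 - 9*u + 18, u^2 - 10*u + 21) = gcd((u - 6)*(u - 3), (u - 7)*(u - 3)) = u - 3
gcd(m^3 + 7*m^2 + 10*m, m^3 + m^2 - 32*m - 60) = m^2 + 7*m + 10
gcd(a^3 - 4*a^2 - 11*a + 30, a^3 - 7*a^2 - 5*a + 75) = a^2 - 2*a - 15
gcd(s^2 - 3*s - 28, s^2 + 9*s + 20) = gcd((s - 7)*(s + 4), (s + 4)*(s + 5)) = s + 4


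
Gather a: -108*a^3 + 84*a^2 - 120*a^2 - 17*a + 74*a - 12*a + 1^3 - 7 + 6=-108*a^3 - 36*a^2 + 45*a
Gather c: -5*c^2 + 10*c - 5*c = -5*c^2 + 5*c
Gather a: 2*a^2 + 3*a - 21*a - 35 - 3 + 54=2*a^2 - 18*a + 16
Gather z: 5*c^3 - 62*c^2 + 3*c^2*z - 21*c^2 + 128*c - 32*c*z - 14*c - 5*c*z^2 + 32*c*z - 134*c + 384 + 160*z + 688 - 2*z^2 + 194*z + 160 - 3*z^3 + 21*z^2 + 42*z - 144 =5*c^3 - 83*c^2 - 20*c - 3*z^3 + z^2*(19 - 5*c) + z*(3*c^2 + 396) + 1088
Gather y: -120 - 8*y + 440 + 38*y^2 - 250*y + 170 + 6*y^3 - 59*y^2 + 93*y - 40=6*y^3 - 21*y^2 - 165*y + 450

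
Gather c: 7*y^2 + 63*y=7*y^2 + 63*y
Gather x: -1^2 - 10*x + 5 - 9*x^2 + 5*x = -9*x^2 - 5*x + 4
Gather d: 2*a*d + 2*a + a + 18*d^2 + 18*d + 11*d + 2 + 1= 3*a + 18*d^2 + d*(2*a + 29) + 3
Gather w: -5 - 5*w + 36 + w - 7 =24 - 4*w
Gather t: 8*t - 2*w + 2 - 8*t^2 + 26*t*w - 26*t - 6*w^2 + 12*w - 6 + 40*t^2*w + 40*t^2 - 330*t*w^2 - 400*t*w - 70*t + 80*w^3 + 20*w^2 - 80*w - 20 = t^2*(40*w + 32) + t*(-330*w^2 - 374*w - 88) + 80*w^3 + 14*w^2 - 70*w - 24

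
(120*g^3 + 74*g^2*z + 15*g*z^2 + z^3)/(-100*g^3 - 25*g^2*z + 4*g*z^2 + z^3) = (6*g + z)/(-5*g + z)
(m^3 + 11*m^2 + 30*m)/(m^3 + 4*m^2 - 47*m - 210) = m/(m - 7)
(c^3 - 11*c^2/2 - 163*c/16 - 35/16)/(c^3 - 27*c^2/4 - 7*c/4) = (c + 5/4)/c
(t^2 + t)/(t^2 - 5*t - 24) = t*(t + 1)/(t^2 - 5*t - 24)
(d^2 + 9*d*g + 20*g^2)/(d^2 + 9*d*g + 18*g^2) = (d^2 + 9*d*g + 20*g^2)/(d^2 + 9*d*g + 18*g^2)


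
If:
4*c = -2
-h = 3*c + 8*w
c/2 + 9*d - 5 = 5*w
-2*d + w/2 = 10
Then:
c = -1/2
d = -421/44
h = 3249/22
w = -201/11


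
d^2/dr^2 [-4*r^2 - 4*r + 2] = -8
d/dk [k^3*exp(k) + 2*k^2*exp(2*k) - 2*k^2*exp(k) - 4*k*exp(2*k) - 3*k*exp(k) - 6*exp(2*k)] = (k^3 + 4*k^2*exp(k) + k^2 - 4*k*exp(k) - 7*k - 16*exp(k) - 3)*exp(k)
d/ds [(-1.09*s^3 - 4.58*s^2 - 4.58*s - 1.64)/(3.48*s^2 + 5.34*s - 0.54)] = (-3.7932*s^4 - 11.6412*s^3 - 6.753*s^2 + 16.3608*s + 11.2308)/(12.1104*s^4 + 37.1664*s^3 + 24.7572*s^2 - 5.7672*s + 0.2916)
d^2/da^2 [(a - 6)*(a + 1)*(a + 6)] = 6*a + 2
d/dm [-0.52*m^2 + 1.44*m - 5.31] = 1.44 - 1.04*m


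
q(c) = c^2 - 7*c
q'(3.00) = -1.00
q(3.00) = -12.00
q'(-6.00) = -19.00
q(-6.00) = 78.00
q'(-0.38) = -7.76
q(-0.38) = 2.80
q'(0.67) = -5.66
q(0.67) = -4.24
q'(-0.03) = -7.06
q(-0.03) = 0.21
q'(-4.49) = -15.98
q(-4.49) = 51.59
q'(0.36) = -6.28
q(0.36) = -2.39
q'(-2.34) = -11.68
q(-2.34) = 21.86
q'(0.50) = -6.00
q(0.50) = -3.25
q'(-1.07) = -9.14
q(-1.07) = 8.63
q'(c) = 2*c - 7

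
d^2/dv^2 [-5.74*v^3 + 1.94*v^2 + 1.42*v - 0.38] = 3.88 - 34.44*v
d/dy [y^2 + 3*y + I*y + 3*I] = 2*y + 3 + I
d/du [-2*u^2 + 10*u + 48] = 10 - 4*u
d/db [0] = 0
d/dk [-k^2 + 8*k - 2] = 8 - 2*k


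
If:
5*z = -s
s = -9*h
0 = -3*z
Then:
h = 0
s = 0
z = 0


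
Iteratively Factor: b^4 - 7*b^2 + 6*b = (b - 2)*(b^3 + 2*b^2 - 3*b) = (b - 2)*(b + 3)*(b^2 - b) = b*(b - 2)*(b + 3)*(b - 1)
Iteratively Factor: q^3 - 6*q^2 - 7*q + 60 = (q - 5)*(q^2 - q - 12) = (q - 5)*(q + 3)*(q - 4)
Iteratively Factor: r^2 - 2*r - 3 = (r - 3)*(r + 1)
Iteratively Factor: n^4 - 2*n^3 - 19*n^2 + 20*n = (n)*(n^3 - 2*n^2 - 19*n + 20) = n*(n + 4)*(n^2 - 6*n + 5) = n*(n - 1)*(n + 4)*(n - 5)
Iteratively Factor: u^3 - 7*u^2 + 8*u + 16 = (u - 4)*(u^2 - 3*u - 4) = (u - 4)^2*(u + 1)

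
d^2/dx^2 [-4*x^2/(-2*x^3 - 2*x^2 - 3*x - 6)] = 16*(2*x^6 - 9*x^4 - 45*x^3 - 18*x^2 + 18)/(8*x^9 + 24*x^8 + 60*x^7 + 152*x^6 + 234*x^5 + 342*x^4 + 459*x^3 + 378*x^2 + 324*x + 216)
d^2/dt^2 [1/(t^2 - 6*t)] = 2*(-t*(t - 6) + 4*(t - 3)^2)/(t^3*(t - 6)^3)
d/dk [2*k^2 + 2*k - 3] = 4*k + 2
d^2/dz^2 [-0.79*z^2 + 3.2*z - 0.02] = -1.58000000000000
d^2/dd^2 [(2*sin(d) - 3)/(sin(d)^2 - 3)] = 2*(-6*(1 - cos(d)^2)^2 + 9*sin(d)^5 - 2*sin(d) - 3*sin(3*d)/2 - sin(5*d)/2 + 9*cos(d)^2)/(cos(d)^2 + 2)^3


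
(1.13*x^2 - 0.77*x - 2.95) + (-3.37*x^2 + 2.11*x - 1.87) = -2.24*x^2 + 1.34*x - 4.82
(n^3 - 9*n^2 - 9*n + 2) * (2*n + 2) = 2*n^4 - 16*n^3 - 36*n^2 - 14*n + 4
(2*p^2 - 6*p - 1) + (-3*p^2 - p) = -p^2 - 7*p - 1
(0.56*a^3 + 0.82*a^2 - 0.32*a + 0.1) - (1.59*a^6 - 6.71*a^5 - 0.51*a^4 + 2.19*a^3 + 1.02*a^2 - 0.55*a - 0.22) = -1.59*a^6 + 6.71*a^5 + 0.51*a^4 - 1.63*a^3 - 0.2*a^2 + 0.23*a + 0.32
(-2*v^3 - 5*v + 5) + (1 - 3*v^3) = -5*v^3 - 5*v + 6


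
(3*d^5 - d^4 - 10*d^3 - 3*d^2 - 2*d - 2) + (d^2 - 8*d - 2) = 3*d^5 - d^4 - 10*d^3 - 2*d^2 - 10*d - 4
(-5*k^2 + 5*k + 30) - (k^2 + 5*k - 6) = 36 - 6*k^2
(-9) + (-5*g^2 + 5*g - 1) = -5*g^2 + 5*g - 10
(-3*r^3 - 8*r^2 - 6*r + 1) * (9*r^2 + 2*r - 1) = -27*r^5 - 78*r^4 - 67*r^3 + 5*r^2 + 8*r - 1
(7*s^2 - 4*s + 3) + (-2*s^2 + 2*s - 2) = 5*s^2 - 2*s + 1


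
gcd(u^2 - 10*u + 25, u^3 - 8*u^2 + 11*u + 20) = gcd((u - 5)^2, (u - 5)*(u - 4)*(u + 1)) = u - 5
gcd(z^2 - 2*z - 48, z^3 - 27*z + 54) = z + 6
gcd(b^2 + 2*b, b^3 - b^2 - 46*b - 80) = b + 2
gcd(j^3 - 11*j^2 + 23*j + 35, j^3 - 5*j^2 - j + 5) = j^2 - 4*j - 5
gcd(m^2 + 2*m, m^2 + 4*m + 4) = m + 2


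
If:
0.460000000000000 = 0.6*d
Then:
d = 0.77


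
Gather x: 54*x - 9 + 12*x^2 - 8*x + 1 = 12*x^2 + 46*x - 8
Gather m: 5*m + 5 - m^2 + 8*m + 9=-m^2 + 13*m + 14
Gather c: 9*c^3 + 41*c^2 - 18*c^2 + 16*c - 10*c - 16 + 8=9*c^3 + 23*c^2 + 6*c - 8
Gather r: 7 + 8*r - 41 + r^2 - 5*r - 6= r^2 + 3*r - 40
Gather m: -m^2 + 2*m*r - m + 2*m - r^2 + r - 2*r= -m^2 + m*(2*r + 1) - r^2 - r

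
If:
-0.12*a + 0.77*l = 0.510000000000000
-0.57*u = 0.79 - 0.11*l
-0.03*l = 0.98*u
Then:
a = 35.52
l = 6.20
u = -0.19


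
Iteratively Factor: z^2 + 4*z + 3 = (z + 3)*(z + 1)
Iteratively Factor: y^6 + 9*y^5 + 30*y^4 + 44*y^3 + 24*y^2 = (y)*(y^5 + 9*y^4 + 30*y^3 + 44*y^2 + 24*y) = y^2*(y^4 + 9*y^3 + 30*y^2 + 44*y + 24) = y^2*(y + 2)*(y^3 + 7*y^2 + 16*y + 12) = y^2*(y + 2)^2*(y^2 + 5*y + 6) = y^2*(y + 2)^2*(y + 3)*(y + 2)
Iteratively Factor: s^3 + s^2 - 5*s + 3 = (s + 3)*(s^2 - 2*s + 1) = (s - 1)*(s + 3)*(s - 1)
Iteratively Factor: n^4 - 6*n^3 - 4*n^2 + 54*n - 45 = (n + 3)*(n^3 - 9*n^2 + 23*n - 15) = (n - 3)*(n + 3)*(n^2 - 6*n + 5) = (n - 5)*(n - 3)*(n + 3)*(n - 1)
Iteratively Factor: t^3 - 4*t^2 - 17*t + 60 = (t - 3)*(t^2 - t - 20) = (t - 3)*(t + 4)*(t - 5)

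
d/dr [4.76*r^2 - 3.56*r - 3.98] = 9.52*r - 3.56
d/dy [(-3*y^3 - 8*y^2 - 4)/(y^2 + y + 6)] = (-3*y^4 - 6*y^3 - 62*y^2 - 88*y + 4)/(y^4 + 2*y^3 + 13*y^2 + 12*y + 36)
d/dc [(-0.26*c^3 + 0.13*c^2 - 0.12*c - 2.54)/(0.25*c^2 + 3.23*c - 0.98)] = (-0.065*c^4 - 1.6796*c^3 + 1.2143*c^2 + 1.0152*c + 8.3218)/(0.0625*c^4 + 1.615*c^3 + 9.9429*c^2 - 6.3308*c + 0.9604)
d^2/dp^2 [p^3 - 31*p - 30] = 6*p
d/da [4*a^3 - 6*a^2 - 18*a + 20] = 12*a^2 - 12*a - 18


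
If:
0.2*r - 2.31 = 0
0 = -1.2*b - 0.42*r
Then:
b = -4.04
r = 11.55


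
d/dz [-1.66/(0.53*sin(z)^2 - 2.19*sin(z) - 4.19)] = (1.7596*sin(z) - 3.6354)*cos(z)/(-0.53*sin(z)^2 + 2.19*sin(z) + 4.19)^2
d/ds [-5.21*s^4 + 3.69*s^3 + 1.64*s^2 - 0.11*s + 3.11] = -20.84*s^3 + 11.07*s^2 + 3.28*s - 0.11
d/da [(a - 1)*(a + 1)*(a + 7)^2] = 4*a^3 + 42*a^2 + 96*a - 14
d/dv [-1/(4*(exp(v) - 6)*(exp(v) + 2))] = (exp(v) - 2)*exp(v)/(2*(exp(v) - 6)^2*(exp(v) + 2)^2)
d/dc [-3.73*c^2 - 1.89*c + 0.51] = -7.46*c - 1.89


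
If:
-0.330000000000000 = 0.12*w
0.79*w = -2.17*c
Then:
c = 1.00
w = -2.75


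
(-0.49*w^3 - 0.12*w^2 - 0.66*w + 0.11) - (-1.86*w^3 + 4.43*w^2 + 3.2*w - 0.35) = 1.37*w^3 - 4.55*w^2 - 3.86*w + 0.46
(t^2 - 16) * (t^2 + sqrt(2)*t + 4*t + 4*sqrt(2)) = t^4 + sqrt(2)*t^3 + 4*t^3 - 16*t^2 + 4*sqrt(2)*t^2 - 64*t - 16*sqrt(2)*t - 64*sqrt(2)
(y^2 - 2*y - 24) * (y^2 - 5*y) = y^4 - 7*y^3 - 14*y^2 + 120*y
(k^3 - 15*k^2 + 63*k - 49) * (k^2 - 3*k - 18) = k^5 - 18*k^4 + 90*k^3 + 32*k^2 - 987*k + 882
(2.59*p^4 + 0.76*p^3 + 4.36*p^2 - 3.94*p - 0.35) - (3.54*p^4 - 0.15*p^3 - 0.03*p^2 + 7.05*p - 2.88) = -0.95*p^4 + 0.91*p^3 + 4.39*p^2 - 10.99*p + 2.53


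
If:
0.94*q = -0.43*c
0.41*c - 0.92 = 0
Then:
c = 2.24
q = -1.03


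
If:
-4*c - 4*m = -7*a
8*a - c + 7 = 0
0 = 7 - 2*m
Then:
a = -42/25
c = -161/25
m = 7/2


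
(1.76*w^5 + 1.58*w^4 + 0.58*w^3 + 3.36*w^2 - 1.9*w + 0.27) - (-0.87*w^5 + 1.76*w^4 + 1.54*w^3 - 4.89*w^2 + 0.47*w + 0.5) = 2.63*w^5 - 0.18*w^4 - 0.96*w^3 + 8.25*w^2 - 2.37*w - 0.23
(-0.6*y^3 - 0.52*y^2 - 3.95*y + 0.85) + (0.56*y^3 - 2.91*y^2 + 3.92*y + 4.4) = -0.0399999999999999*y^3 - 3.43*y^2 - 0.0300000000000002*y + 5.25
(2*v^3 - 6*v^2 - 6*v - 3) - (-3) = 2*v^3 - 6*v^2 - 6*v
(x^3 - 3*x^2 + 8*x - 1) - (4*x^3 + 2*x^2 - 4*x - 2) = -3*x^3 - 5*x^2 + 12*x + 1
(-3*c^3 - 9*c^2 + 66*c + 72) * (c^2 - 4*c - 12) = -3*c^5 + 3*c^4 + 138*c^3 - 84*c^2 - 1080*c - 864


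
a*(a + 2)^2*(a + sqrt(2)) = a^4 + sqrt(2)*a^3 + 4*a^3 + 4*a^2 + 4*sqrt(2)*a^2 + 4*sqrt(2)*a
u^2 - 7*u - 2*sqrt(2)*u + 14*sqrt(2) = (u - 7)*(u - 2*sqrt(2))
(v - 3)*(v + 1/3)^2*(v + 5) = v^4 + 8*v^3/3 - 122*v^2/9 - 88*v/9 - 5/3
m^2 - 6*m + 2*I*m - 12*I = (m - 6)*(m + 2*I)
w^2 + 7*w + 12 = (w + 3)*(w + 4)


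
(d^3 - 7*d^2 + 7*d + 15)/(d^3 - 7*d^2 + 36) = (d^2 - 4*d - 5)/(d^2 - 4*d - 12)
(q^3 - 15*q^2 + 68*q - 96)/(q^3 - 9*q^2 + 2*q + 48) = (q - 4)/(q + 2)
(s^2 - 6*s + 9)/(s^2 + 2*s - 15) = (s - 3)/(s + 5)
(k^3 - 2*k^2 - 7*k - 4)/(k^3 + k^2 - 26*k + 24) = (k^2 + 2*k + 1)/(k^2 + 5*k - 6)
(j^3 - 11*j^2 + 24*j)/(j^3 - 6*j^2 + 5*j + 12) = j*(j - 8)/(j^2 - 3*j - 4)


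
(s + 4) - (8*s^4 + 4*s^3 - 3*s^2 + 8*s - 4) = -8*s^4 - 4*s^3 + 3*s^2 - 7*s + 8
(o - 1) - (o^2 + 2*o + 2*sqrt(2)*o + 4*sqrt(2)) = -o^2 - 2*sqrt(2)*o - o - 4*sqrt(2) - 1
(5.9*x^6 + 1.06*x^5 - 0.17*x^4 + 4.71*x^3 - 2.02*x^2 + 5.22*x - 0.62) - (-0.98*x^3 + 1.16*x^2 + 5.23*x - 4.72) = 5.9*x^6 + 1.06*x^5 - 0.17*x^4 + 5.69*x^3 - 3.18*x^2 - 0.0100000000000007*x + 4.1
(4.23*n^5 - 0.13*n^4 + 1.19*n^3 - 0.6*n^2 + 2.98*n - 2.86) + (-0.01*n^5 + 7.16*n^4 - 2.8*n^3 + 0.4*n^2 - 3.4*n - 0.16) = 4.22*n^5 + 7.03*n^4 - 1.61*n^3 - 0.2*n^2 - 0.42*n - 3.02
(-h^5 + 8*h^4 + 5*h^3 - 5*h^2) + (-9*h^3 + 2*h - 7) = -h^5 + 8*h^4 - 4*h^3 - 5*h^2 + 2*h - 7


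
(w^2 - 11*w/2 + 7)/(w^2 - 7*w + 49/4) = 2*(w - 2)/(2*w - 7)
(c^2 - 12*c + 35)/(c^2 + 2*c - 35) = (c - 7)/(c + 7)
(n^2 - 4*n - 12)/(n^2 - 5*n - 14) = (n - 6)/(n - 7)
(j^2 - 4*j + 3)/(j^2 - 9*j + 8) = (j - 3)/(j - 8)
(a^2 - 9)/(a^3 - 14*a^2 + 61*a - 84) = (a + 3)/(a^2 - 11*a + 28)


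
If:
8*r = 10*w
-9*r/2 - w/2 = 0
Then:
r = 0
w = 0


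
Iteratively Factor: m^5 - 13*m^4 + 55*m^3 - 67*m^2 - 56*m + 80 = (m + 1)*(m^4 - 14*m^3 + 69*m^2 - 136*m + 80) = (m - 4)*(m + 1)*(m^3 - 10*m^2 + 29*m - 20) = (m - 5)*(m - 4)*(m + 1)*(m^2 - 5*m + 4) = (m - 5)*(m - 4)^2*(m + 1)*(m - 1)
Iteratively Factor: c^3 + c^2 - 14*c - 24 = (c - 4)*(c^2 + 5*c + 6) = (c - 4)*(c + 2)*(c + 3)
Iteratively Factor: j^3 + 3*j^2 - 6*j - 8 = (j - 2)*(j^2 + 5*j + 4) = (j - 2)*(j + 4)*(j + 1)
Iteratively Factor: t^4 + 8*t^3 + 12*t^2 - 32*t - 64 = (t + 4)*(t^3 + 4*t^2 - 4*t - 16) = (t + 2)*(t + 4)*(t^2 + 2*t - 8) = (t + 2)*(t + 4)^2*(t - 2)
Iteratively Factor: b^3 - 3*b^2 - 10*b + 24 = (b + 3)*(b^2 - 6*b + 8) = (b - 2)*(b + 3)*(b - 4)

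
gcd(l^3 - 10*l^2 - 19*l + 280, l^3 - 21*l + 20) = l + 5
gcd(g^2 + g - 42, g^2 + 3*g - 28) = g + 7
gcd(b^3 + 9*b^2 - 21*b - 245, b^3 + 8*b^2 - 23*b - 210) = b^2 + 2*b - 35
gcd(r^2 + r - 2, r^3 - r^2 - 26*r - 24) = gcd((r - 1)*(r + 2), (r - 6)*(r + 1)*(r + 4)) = 1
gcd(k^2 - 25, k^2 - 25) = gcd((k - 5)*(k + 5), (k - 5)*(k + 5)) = k^2 - 25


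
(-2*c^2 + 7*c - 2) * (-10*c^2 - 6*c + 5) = 20*c^4 - 58*c^3 - 32*c^2 + 47*c - 10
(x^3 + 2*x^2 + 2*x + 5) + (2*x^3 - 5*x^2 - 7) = 3*x^3 - 3*x^2 + 2*x - 2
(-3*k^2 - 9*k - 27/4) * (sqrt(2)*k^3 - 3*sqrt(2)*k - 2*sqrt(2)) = -3*sqrt(2)*k^5 - 9*sqrt(2)*k^4 + 9*sqrt(2)*k^3/4 + 33*sqrt(2)*k^2 + 153*sqrt(2)*k/4 + 27*sqrt(2)/2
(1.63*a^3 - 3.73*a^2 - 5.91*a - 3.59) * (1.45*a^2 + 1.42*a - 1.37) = 2.3635*a^5 - 3.0939*a^4 - 16.0992*a^3 - 8.4876*a^2 + 2.9989*a + 4.9183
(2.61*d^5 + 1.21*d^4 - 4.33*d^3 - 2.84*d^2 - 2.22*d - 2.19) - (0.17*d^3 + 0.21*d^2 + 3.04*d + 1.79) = 2.61*d^5 + 1.21*d^4 - 4.5*d^3 - 3.05*d^2 - 5.26*d - 3.98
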